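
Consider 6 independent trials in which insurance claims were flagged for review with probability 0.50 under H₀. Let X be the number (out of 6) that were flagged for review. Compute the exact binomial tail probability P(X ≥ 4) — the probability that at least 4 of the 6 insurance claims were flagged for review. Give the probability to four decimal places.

P = 0.3438

X ~ Binomial(n=6, p=0.50).
P(X ≥ 4) = C(6,4)·0.50^4·0.50^2 + C(6,5)·0.50^5·0.50^1 + C(6,6)·0.50^6·0.50^0.
= 0.234375 + 0.093750 + 0.015625 = 0.3438.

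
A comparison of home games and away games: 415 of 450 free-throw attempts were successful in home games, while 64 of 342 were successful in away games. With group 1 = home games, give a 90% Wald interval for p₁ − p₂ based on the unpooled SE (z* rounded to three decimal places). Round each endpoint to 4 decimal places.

p̂₁ = 415/450 = 0.92222, p̂₂ = 64/342 = 0.18713; p̂₁ − p̂₂ = 0.73509.
Unpooled SE = √(p̂₁(1−p̂₁)/n₁ + p̂₂(1−p̂₂)/n₂) = √(0.000159396 + 0.000444781) = 0.024580.
z* = 1.645 at the 90% level. Margin = 1.645·0.024580 = 0.04043.
So the interval runs from 0.6947 to 0.7755.

(0.6947, 0.7755)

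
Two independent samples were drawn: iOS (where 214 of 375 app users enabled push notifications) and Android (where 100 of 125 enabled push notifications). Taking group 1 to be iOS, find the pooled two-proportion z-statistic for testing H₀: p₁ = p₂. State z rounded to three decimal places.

p̂₁ = 214/375 = 0.57067, p̂₂ = 100/125 = 0.80000.
Pooling: p̂ = 314/500 = 0.62800.
SE = √[p̂(1−p̂)(1/n₁+1/n₂)] = √[0.62800·0.37200·(1/375+1/125)] ≈ 0.049919.
z = -0.22933/0.049919 = -4.594.

z = -4.594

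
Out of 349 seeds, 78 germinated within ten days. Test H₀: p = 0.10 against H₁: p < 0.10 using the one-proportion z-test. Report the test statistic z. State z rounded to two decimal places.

Sample proportion p̂ = 78/349 = 0.22350.
SE₀ = √(0.10·0.90/349) = 0.016059.
Test statistic: z = 0.12350/0.016059 = 7.69.

z = 7.69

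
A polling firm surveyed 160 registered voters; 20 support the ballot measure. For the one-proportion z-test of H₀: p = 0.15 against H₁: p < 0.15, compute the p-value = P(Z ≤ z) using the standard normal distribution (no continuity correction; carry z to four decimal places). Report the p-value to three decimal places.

With x = 20 successes in n = 160, p̂ = 0.12500.
Null standard error: √(0.15·0.85/160) = √0.000796875 = 0.028229.
Test statistic (full precision, shown to 4 dp): z = (20/160 − 0.15)/SE₀ ≈ -0.8856.
From the standard normal, P(Z ≤ z) = 0.188.

p-value = 0.188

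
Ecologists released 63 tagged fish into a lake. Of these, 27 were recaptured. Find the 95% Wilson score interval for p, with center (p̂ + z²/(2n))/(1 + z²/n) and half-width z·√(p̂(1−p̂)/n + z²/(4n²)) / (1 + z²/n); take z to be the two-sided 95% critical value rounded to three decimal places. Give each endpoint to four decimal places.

(0.3140, 0.5514)

Here p̂ = 27/63 = 0.42857 and z = 1.960 (z² = 3.841600).
Denominator 1 + z²/n = 1 + 3.841600/63 = 1.060978.
Adjusted center: (0.42857 + z²/(2n))/1.060978 = 0.43268.
Radicand: p̂(1−p̂)/n + z²/(4n²) = 0.003887269 + 0.000241975 = 0.004129244.
Half-width = 1.960·√0.004129244/1.060978 = 0.11871.
Interval: 0.43268 ± 0.11871 → (0.3140, 0.5514).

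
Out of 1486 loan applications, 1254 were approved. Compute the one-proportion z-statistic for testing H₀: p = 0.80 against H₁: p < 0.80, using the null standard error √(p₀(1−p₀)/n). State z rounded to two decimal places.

z = 4.23

With x = 1254 successes in n = 1486, p̂ = 0.84388.
SE₀ = √(0.80·0.20/1486) = 0.010376.
z = (p̂ − p₀)/SE = (0.84388 − 0.80)/0.010376 = 4.23.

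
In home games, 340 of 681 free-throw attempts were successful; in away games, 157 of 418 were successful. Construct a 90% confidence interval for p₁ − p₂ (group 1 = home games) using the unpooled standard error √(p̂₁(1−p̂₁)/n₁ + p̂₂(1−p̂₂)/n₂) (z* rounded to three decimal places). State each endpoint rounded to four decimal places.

p̂₁ = 0.49927, p̂₂ = 0.37560, so the observed difference is 0.12367.
SE = √(0.000367106 + 0.000561063) = √0.000928169 = 0.030466.
For 90% confidence, z* = 1.645. Margin of error = 0.05012.
Interval: 0.12367 ± 0.05012 → (0.0736, 0.1738).

(0.0736, 0.1738)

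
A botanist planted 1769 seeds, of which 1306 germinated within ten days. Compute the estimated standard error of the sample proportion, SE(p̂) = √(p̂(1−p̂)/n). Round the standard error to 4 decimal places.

The sample proportion is 1306/1769 = 0.73827.
p̂(1−p̂) = 0.73827·0.26173 = 0.193227.
Dividing by n and taking the root: √0.000109230 = 0.0105.

SE = 0.0105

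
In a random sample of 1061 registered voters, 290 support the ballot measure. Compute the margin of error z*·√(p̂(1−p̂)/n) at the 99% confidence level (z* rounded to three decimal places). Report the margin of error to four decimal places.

ME = 0.0352

The sample proportion is 290/1061 = 0.27333.
Standard error of p̂: √(0.198619/1061) = √0.000187200 = 0.013682.
For 99% confidence, z* = 2.576.
So ME = 0.0352.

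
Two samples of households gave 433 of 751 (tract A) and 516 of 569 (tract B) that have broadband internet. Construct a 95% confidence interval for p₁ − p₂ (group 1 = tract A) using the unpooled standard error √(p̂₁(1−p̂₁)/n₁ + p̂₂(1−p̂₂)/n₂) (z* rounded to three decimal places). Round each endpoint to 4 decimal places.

(-0.3729, -0.2876)

p̂₁ = 0.57656, p̂₂ = 0.90685, so the observed difference is -0.33029.
SE = √(0.000325084 + 0.000148453) = √0.000473537 = 0.021761.
z* = 1.960 at the 95% level. Margin of error = 0.04265.
Interval: -0.33029 ± 0.04265 → (-0.3729, -0.2876).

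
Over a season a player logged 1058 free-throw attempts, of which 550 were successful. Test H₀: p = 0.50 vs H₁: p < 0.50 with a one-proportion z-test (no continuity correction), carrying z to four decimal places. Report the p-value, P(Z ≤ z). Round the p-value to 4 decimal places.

p-value = 0.9017

Sample proportion p̂ = 550/1058 = 0.51985.
Under H₀, SE = √(p₀(1−p₀)/n) = √(0.50·0.50/1058) = √0.000236295 = 0.015372.
z = (p̂ − p₀)/SE = (550/1058 − 0.50)/0.015372 ≈ 1.2912.
p-value = P(Z ≤ z) with z = 1.2912 → 0.9017.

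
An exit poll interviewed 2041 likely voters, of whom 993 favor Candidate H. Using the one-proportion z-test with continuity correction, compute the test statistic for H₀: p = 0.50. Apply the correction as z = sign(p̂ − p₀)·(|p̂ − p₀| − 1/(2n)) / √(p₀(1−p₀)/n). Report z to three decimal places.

z = -1.195

p̂ = 993/2041 = 0.48653. p̂ − p₀ = -0.013474.
Continuity correction 1/(2n) = 1/4082 = 0.000245.
Corrected numerator: |-0.013474| − 0.000245 = 0.013229.
Null standard error: √(0.50·0.50/2041) = √0.000122489 = 0.011067.
z = −0.013229/0.011067 = -1.195.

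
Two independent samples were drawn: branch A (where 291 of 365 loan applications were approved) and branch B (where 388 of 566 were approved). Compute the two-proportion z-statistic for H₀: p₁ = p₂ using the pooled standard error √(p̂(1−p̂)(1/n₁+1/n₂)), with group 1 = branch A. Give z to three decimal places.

z = 3.747

Sample proportions: p̂₁ = 291/365 = 0.79726 and p̂₂ = 388/566 = 0.68551.
Pooling: p̂ = 679/931 = 0.72932.
Pooled SE = √[0.1974108·0.00450651] ≈ 0.029827.
z = (p̂₁ − p̂₂)/SE = (0.79726 − 0.68551)/0.029827 = 0.11175/0.029827 = 3.747.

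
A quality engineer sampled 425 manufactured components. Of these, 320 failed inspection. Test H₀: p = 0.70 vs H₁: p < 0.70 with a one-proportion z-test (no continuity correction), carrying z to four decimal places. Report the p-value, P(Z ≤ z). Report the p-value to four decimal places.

With x = 320 successes in n = 425, p̂ = 0.75294.
Under H₀, SE = √(p₀(1−p₀)/n) = √(0.70·0.30/425) = √0.000494118 = 0.022229.
z = (p̂ − p₀)/SE = (320/425 − 0.70)/0.022229 ≈ 2.3817.
From the standard normal, P(Z ≤ z) = 0.9914.

p-value = 0.9914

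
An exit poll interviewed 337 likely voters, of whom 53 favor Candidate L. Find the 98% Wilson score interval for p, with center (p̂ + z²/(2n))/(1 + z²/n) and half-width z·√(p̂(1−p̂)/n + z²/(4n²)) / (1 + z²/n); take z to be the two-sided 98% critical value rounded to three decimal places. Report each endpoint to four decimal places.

(0.1166, 0.2088)

Here p̂ = 53/337 = 0.15727 and z = 2.326 (z² = 5.410276).
Denominator 1 + z²/n = 1 + 5.410276/337 = 1.016054.
Center = (0.15727 + 0.008027)/1.016054 = 0.16269.
Radicand: p̂(1−p̂)/n + z²/(4n²) = 0.000393282 + 0.000011910 = 0.000405192.
Half-width = z·√(radicand)/denom = 2.326·0.020129/1.016054 = 0.04608.
Interval: 0.16269 ± 0.04608 → (0.1166, 0.2088).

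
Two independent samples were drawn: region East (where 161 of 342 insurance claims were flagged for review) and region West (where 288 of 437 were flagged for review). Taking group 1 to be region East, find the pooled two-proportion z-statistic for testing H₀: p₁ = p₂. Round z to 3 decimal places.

z = -5.278

Sample proportions: p̂₁ = 161/342 = 0.47076 and p̂₂ = 288/437 = 0.65904.
Pooling: p̂ = 449/779 = 0.57638.
SE = √[p̂(1−p̂)(1/n₁+1/n₂)] = √[0.57638·0.42362·(1/342+1/437)] ≈ 0.035674.
z = (p̂₁ − p̂₂)/SE = (0.47076 − 0.65904)/0.035674 = -0.18828/0.035674 = -5.278.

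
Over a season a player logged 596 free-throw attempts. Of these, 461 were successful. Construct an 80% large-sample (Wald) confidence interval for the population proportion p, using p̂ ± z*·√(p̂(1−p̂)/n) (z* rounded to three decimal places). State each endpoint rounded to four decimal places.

(0.7515, 0.7955)

With x = 461 successes in n = 596, p̂ = 0.77349.
Standard error of p̂: √(0.175203/596) = √0.000293965 = 0.017145.
The 80% critical value is z* = 1.282.
Margin = 1.282·0.017145 = 0.02198.
CI: 0.77349 ± 0.02198 = (0.7515, 0.7955).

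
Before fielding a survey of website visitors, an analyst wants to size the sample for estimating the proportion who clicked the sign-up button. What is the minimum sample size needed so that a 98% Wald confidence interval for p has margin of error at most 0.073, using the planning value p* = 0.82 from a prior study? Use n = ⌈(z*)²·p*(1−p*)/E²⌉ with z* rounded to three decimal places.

For 98% confidence, z* = 2.326.
p*(1−p*) = 0.1476.
Required n before rounding: 5.410276 × 0.1476 / 0.073² = 149.851.
Rounding up, n = 150.

n = 150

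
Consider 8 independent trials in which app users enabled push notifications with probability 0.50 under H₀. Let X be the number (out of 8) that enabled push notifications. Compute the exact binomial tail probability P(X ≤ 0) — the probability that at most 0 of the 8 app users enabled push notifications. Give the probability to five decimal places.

X is binomial with n = 8 and p = 0.50.
P(X ≤ 0) = C(8,0)·0.50^0·0.50^8.
= 0.003906 = 0.00391.

P = 0.00391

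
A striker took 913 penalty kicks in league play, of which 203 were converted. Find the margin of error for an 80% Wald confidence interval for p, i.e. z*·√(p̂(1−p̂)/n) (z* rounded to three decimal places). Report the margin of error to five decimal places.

With x = 203 successes in n = 913, p̂ = 0.22234.
SE(p̂) = √(0.22234·0.77766/913) = 0.013762.
The 80% critical value is z* = 1.282.
So ME = 0.01764.

ME = 0.01764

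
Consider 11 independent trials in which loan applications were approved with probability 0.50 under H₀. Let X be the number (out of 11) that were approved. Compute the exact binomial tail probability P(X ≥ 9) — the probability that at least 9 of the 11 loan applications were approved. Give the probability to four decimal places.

P = 0.0327

X is binomial with n = 11 and p = 0.50.
P(X ≥ 9) = C(11,9)·0.50^9·0.50^2 + C(11,10)·0.50^10·0.50^1 + C(11,11)·0.50^11·0.50^0.
= 0.026855 + 0.005371 + 0.000488 = 0.0327.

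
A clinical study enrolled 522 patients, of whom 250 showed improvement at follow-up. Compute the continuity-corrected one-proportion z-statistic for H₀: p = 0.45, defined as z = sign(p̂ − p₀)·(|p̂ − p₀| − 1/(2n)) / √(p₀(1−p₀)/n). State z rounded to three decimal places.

With x = 250 successes in n = 522, p̂ = 0.47893. p̂ − p₀ = 0.028927.
1/(2n) = 0.000958.
Corrected numerator: |0.028927| − 0.000958 = 0.027969.
Null standard error: √(0.45·0.55/522) = √0.000474138 = 0.021775.
z = (+)0.027969/0.021775 = 1.284.

z = 1.284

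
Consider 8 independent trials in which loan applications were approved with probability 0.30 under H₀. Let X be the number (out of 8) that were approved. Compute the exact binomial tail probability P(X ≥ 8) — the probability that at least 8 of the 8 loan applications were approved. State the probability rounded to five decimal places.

P = 0.00007

X ~ Binomial(n=8, p=0.30).
P(X ≥ 8) = C(8,8)·0.30^8·0.70^0.
= 0.000066 = 0.00007.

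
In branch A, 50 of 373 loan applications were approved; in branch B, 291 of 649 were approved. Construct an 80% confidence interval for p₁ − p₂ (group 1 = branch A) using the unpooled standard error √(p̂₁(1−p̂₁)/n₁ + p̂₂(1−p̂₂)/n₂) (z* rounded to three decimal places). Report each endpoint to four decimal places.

p̂₁ = 0.13405, p̂₂ = 0.44838, so the observed difference is -0.31433.
Unpooled SE = √(p̂₁(1−p̂₁)/n₁ + p̂₂(1−p̂₂)/n₂) = √(0.000311205 + 0.000381103) = 0.026312.
z* = 1.282 at the 80% level. Margin = 1.282·0.026312 = 0.03373.
So the interval runs from -0.3481 to -0.2806.

(-0.3481, -0.2806)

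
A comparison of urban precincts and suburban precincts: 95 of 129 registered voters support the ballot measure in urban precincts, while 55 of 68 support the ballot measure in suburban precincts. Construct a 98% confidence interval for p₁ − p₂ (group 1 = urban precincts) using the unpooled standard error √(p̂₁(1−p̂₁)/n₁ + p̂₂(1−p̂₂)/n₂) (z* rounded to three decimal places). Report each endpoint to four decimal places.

p̂₁ = 95/129 = 0.73643, p̂₂ = 55/68 = 0.80882; p̂₁ − p̂₂ = -0.07239.
SE = √(0.001504643 + 0.002273942) = √0.003778585 = 0.061470.
For 98% confidence, z* = 2.326. Margin = 2.326·0.061470 = 0.14298.
So the interval runs from -0.2154 to 0.0706.

(-0.2154, 0.0706)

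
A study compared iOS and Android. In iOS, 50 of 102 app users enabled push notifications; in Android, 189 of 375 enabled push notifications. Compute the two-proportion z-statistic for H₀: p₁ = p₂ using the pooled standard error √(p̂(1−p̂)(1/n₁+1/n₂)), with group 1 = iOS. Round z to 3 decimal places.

Sample proportions: p̂₁ = 50/102 = 0.49020 and p̂₂ = 189/375 = 0.50400.
Pooled p̂ = (50+189)/(102+375) = 239/477 = 0.50105.
SE = √[p̂(1−p̂)(1/n₁+1/n₂)] = √[0.50105·0.49895·(1/102+1/375)] ≈ 0.055836.
z = (p̂₁ − p̂₂)/SE = (0.49020 − 0.50400)/0.055836 = -0.01380/0.055836 = -0.247.

z = -0.247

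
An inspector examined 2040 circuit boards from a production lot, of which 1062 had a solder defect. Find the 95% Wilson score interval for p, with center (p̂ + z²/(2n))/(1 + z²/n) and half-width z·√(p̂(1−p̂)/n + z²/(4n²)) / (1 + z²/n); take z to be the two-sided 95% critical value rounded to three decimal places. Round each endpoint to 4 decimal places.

(0.4989, 0.5422)

Here p̂ = 1062/2040 = 0.52059 and z = 1.960 (z² = 3.841600).
Denominator 1 + z²/n = 1 + 3.841600/2040 = 1.001883.
Center = (0.52059 + 0.000942)/1.001883 = 0.52055.
Radicand: p̂(1−p̂)/n + z²/(4n²) = 0.000122341 + 0.000000231 = 0.000122572.
Half-width = 1.960·√0.000122572/1.001883 = 0.02166.
CI: 0.52055 ± 0.02166 = (0.4989, 0.5422).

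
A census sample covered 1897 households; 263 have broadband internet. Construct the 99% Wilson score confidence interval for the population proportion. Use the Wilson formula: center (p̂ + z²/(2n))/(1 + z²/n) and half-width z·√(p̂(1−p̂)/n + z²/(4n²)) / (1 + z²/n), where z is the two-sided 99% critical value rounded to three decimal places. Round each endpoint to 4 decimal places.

Here p̂ = 263/1897 = 0.13864 and z = 2.576 (z² = 6.635776).
1 + z²/n = 1.003498.
Center = (0.13864 + 0.001749)/1.003498 = 0.13990.
Radicand: p̂(1−p̂)/n + z²/(4n²) = 0.000062951 + 0.000000461 = 0.000063412.
Half-width = 2.576·√0.000063412/1.003498 = 0.02044.
So the interval runs from 0.1195 to 0.1603.

(0.1195, 0.1603)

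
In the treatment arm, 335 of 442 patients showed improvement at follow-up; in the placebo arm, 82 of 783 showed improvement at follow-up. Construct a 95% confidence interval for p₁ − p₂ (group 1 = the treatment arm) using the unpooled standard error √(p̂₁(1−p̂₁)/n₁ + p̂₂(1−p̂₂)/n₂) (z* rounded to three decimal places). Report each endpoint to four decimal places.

(0.6079, 0.6985)

p̂₁ = 335/442 = 0.75792, p̂₂ = 82/783 = 0.10473; p̂₁ − p̂₂ = 0.65319.
SE = √(0.000415109 + 0.000119742) = √0.000534851 = 0.023127.
z* = 1.960 at the 95% level. Margin = 1.960·0.023127 = 0.04533.
Interval: 0.65319 ± 0.04533 → (0.6079, 0.6985).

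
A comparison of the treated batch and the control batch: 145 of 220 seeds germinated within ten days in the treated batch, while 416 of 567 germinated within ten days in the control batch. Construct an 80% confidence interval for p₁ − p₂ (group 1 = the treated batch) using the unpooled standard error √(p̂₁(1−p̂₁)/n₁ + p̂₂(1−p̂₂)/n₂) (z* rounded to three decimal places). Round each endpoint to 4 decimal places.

p̂₁ = 0.65909, p̂₂ = 0.73369, so the observed difference is -0.07460.
Unpooled SE = √(p̂₁(1−p̂₁)/n₁ + p̂₂(1−p̂₂)/n₂) = √(0.001021319 + 0.000344605) = 0.036958.
For 80% confidence, z* = 1.282. Margin = 1.282·0.036958 = 0.04738.
So the interval runs from -0.1220 to -0.0272.

(-0.1220, -0.0272)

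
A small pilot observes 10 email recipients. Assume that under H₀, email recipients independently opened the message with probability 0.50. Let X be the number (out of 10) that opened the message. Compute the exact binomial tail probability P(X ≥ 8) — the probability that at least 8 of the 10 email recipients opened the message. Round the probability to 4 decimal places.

P = 0.0547

X ~ Binomial(n=10, p=0.50).
P(X ≥ 8) = C(10,8)·0.50^8·0.50^2 + C(10,9)·0.50^9·0.50^1 + C(10,10)·0.50^10·0.50^0.
= 0.043945 + 0.009766 + 0.000977 = 0.0547.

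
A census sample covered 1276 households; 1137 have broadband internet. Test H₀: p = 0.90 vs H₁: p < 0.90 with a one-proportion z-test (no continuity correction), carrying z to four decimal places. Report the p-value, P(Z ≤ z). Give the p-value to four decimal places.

With x = 1137 successes in n = 1276, p̂ = 0.89107.
Null standard error: √(0.90·0.10/1276) = √0.000070533 = 0.008398.
z = (p̂ − p₀)/SE = (1137/1276 − 0.90)/0.008398 ≈ -1.0638.
From the standard normal, P(Z ≤ z) = 0.1437.

p-value = 0.1437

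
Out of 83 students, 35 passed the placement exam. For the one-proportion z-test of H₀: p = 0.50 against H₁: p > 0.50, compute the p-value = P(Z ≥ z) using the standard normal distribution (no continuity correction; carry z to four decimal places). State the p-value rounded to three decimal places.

p-value = 0.923

The sample proportion is 35/83 = 0.42169.
Null standard error: √(0.50·0.50/83) = √0.003012048 = 0.054882.
z = (p̂ − p₀)/SE = (35/83 − 0.50)/0.054882 ≈ -1.4269.
p-value = P(Z ≥ z) with z = -1.4269 → 0.923.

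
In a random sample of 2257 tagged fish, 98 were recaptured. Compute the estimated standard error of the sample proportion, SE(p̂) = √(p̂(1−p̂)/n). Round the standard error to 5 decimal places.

SE = 0.00429

The sample proportion is 98/2257 = 0.04342.
p̂(1−p̂) = 0.041535.
Dividing by n and taking the root: √0.000018403 = 0.00429.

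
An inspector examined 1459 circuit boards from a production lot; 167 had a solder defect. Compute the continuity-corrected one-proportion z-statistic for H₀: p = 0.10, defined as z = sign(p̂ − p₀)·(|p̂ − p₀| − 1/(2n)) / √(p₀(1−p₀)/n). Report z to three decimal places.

z = 1.798

Sample proportion p̂ = 167/1459 = 0.11446. p̂ − p₀ = 0.014462.
1/(2n) = 0.000343.
Corrected numerator: |0.014462| − 0.000343 = 0.014119.
Null standard error: √(0.10·0.90/1459) = √0.000061686 = 0.007854.
z = +0.014119/0.007854 = 1.798.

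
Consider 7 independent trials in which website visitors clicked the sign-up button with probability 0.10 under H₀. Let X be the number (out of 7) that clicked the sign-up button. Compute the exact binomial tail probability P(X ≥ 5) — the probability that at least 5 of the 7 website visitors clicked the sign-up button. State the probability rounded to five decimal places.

X is binomial with n = 7 and p = 0.10.
P(X ≥ 5) = C(7,5)·0.10^5·0.90^2 + C(7,6)·0.10^6·0.90^1 + C(7,7)·0.10^7·0.90^0.
= 0.000170 + 0.000006 + 0.000000 = 0.00018.

P = 0.00018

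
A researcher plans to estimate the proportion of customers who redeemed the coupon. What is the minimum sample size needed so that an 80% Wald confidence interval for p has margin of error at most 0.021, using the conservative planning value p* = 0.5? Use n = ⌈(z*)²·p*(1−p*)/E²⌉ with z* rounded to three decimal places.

z* = 1.282 at the 80% level.
p*(1−p*) = 0.2500.
Required n before rounding: 1.643524 × 0.2500 / 0.021² = 931.703.
Rounding up, n = 932.

n = 932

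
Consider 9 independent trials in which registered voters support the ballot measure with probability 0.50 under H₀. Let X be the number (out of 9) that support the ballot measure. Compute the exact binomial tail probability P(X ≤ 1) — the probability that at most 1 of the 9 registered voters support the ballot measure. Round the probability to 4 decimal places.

X ~ Binomial(n=9, p=0.50).
P(X ≤ 1) = C(9,0)·0.50^0·0.50^9 + C(9,1)·0.50^1·0.50^8.
= 0.001953 + 0.017578 = 0.0195.

P = 0.0195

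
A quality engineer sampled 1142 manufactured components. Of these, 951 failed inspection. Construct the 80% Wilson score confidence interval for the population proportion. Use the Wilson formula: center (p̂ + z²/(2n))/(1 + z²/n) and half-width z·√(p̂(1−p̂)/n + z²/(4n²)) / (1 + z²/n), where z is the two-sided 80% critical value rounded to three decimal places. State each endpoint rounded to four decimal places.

(0.8181, 0.8464)

p̂ = 951/1142 = 0.83275; z = 1.282, so z² = 1.643524.
1 + z²/n = 1.001439.
Adjusted center: (0.83275 + z²/(2n))/1.001439 = 0.83227.
Radicand: p̂(1−p̂)/n + z²/(4n²) = 0.000121959 + 0.000000315 = 0.000122274.
Half-width = 1.282·√0.000122274/1.001439 = 0.01416.
Interval: 0.83227 ± 0.01416 → (0.8181, 0.8464).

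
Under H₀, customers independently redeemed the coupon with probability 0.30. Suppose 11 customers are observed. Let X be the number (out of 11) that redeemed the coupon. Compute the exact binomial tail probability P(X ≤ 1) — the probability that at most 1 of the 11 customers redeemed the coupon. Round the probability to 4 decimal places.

X ~ Binomial(n=11, p=0.30).
P(X ≤ 1) = C(11,0)·0.30^0·0.70^11 + C(11,1)·0.30^1·0.70^10.
= 0.019773 + 0.093217 = 0.1130.

P = 0.1130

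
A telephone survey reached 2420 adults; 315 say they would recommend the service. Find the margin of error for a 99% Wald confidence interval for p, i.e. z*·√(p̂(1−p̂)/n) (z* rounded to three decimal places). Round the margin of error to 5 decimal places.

The sample proportion is 315/2420 = 0.13017.
Standard error of p̂: √(0.113222/2420) = √0.000046786 = 0.006840.
The 99% critical value is z* = 2.576.
So ME = 0.01762.

ME = 0.01762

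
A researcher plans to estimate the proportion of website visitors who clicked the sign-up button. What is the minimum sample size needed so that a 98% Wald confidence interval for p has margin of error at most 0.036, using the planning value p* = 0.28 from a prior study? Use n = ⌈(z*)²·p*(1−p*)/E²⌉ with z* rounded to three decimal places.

z* = 2.326 at the 98% level.
p*(1−p*) = 0.2016.
(z*)²·p*(1−p*)/E² = 5.410276·0.2016/0.001296 = 841.598.
⌈841.598⌉ = 842.

n = 842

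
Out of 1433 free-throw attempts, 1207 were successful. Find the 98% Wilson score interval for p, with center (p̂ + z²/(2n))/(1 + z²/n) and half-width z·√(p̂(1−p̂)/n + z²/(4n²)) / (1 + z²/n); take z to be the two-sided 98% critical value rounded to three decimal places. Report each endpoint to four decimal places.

(0.8186, 0.8634)

p̂ = 1207/1433 = 0.84229; z = 2.326, so z² = 5.410276.
1 + z²/n = 1.003775.
Adjusted center: (0.84229 + z²/(2n))/1.003775 = 0.84100.
Radicand: p̂(1−p̂)/n + z²/(4n²) = 0.000092699 + 0.000000659 = 0.000093358.
Half-width = z·√(radicand)/denom = 2.326·0.009662/1.003775 = 0.02239.
Interval: 0.84100 ± 0.02239 → (0.8186, 0.8634).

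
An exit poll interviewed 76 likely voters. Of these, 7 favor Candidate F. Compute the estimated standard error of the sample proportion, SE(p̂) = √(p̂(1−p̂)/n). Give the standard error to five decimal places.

The sample proportion is 7/76 = 0.09211.
p̂(1−p̂) = 0.09211·0.90789 = 0.083626.
Dividing by n and taking the root: √0.001100342 = 0.03317.

SE = 0.03317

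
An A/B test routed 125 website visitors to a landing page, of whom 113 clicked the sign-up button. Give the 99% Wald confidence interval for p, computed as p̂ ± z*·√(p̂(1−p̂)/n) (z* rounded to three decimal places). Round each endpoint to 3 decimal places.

Sample proportion p̂ = 113/125 = 0.90400.
SE(p̂) = √(0.90400·0.09600/125) = 0.026349.
z* = 2.576 at the 99% level.
Margin = 2.576·0.026349 = 0.06788.
So the interval runs from 0.836 to 0.972.

(0.836, 0.972)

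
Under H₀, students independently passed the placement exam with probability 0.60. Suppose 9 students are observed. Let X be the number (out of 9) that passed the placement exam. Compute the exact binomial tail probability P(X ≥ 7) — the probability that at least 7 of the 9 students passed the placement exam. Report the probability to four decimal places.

X ~ Binomial(n=9, p=0.60).
P(X ≥ 7) = C(9,7)·0.60^7·0.40^2 + C(9,8)·0.60^8·0.40^1 + C(9,9)·0.60^9·0.40^0.
= 0.161243 + 0.060466 + 0.010078 = 0.2318.

P = 0.2318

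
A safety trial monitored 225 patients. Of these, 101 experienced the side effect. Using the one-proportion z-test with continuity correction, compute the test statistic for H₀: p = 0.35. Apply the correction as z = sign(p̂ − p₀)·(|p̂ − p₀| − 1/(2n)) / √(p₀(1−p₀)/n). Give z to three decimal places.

With x = 101 successes in n = 225, p̂ = 0.44889. p̂ − p₀ = 0.098889.
1/(2n) = 0.002222.
Corrected numerator: |0.098889| − 0.002222 = 0.096667.
Null standard error: √(0.35·0.65/225) = √0.001011111 = 0.031798.
z = (+)0.096667/0.031798 = 3.040.

z = 3.040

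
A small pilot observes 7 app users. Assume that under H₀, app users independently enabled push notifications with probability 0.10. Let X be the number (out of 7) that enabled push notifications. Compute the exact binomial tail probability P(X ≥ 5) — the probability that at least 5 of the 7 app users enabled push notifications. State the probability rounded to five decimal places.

P = 0.00018

X ~ Binomial(n=7, p=0.10).
P(X ≥ 5) = C(7,5)·0.10^5·0.90^2 + C(7,6)·0.10^6·0.90^1 + C(7,7)·0.10^7·0.90^0.
= 0.000170 + 0.000006 + 0.000000 = 0.00018.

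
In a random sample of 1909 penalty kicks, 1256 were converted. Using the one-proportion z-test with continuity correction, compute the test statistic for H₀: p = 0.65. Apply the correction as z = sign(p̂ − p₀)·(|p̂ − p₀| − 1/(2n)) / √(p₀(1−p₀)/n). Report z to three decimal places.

z = 0.703

p̂ = 1256/1909 = 0.65794. p̂ − p₀ = 0.007936.
1/(2n) = 0.000262.
Corrected numerator: |0.007936| − 0.000262 = 0.007674.
SE₀ = √(0.65·0.35/1909) = 0.010917.
z = (+)0.007674/0.010917 = 0.703.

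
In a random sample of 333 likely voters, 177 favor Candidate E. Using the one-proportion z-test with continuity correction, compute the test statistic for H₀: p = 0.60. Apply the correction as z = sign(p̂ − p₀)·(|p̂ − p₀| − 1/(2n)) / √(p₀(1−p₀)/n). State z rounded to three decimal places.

z = -2.494

The sample proportion is 177/333 = 0.53153. p̂ − p₀ = -0.068468.
1/(2n) = 0.001502.
Corrected numerator: |-0.068468| − 0.001502 = 0.066966.
SE₀ = √(0.60·0.40/333) = 0.026846.
z = (−)0.066966/0.026846 = -2.494.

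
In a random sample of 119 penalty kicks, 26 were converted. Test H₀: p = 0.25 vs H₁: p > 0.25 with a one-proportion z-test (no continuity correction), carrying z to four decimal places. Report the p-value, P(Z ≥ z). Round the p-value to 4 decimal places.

With x = 26 successes in n = 119, p̂ = 0.21849.
SE₀ = √(0.25·0.75/119) = 0.039694.
Test statistic (full precision, shown to 4 dp): z = (26/119 − 0.25)/SE₀ ≈ -0.7939.
p-value = P(Z ≥ z) with z = -0.7939 → 0.7864.

p-value = 0.7864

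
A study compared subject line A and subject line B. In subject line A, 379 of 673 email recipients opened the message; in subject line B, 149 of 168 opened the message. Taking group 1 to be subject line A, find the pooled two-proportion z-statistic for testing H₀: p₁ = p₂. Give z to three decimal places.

z = -7.766

p̂₁ = 379/673 = 0.56315, p̂₂ = 149/168 = 0.88690.
Pooling: p̂ = 528/841 = 0.62782.
Pooled SE = √[0.2336610·0.00743827] ≈ 0.041690.
z = -0.32375/0.041690 = -7.766.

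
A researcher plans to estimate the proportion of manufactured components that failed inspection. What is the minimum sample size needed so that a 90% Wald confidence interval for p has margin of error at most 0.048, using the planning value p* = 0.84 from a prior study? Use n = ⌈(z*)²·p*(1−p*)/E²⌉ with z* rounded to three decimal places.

n = 158

z* = 1.645 at the 90% level.
p*(1−p*) = 0.1344.
(z*)²·p*(1−p*)/E² = 2.706025·0.1344/0.002304 = 157.851.
⌈157.851⌉ = 158.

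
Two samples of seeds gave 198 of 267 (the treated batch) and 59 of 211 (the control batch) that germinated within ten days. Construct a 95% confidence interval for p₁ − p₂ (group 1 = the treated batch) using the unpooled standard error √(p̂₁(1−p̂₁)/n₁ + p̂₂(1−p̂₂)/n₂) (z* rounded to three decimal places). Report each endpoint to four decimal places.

(0.3818, 0.5421)

p̂₁ = 0.74157, p̂₂ = 0.27962, so the observed difference is 0.46195.
Unpooled SE = √(p̂₁(1−p̂₁)/n₁ + p̂₂(1−p̂₂)/n₂) = √(0.000717762 + 0.000954659) = 0.040895.
z* = 1.960 at the 95% level. Margin = 1.960·0.040895 = 0.08015.
Interval: 0.46195 ± 0.08015 → (0.3818, 0.5421).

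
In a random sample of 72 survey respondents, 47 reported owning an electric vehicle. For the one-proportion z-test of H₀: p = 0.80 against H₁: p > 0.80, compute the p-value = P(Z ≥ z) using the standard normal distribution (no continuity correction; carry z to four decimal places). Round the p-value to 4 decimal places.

p̂ = 47/72 = 0.65278.
SE₀ = √(0.80·0.20/72) = 0.047140.
z = (p̂ − p₀)/SE = (47/72 − 0.80)/0.047140 ≈ -3.1231.
From the standard normal, P(Z ≥ z) = 0.9991.

p-value = 0.9991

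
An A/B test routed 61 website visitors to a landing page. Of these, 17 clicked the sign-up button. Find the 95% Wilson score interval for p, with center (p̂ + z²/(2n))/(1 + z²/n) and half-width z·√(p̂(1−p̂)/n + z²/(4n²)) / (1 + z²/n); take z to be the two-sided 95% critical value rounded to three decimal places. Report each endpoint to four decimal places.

(0.1819, 0.4017)

Here p̂ = 17/61 = 0.27869 and z = 1.960 (z² = 3.841600).
Denominator 1 + z²/n = 1 + 3.841600/61 = 1.062977.
Center = (0.27869 + 0.031489)/1.062977 = 0.29180.
Radicand: p̂(1−p̂)/n + z²/(4n²) = 0.003295430 + 0.000258103 = 0.003553533.
Half-width = z·√(radicand)/denom = 1.960·0.059612/1.062977 = 0.10992.
CI: 0.29180 ± 0.10992 = (0.1819, 0.4017).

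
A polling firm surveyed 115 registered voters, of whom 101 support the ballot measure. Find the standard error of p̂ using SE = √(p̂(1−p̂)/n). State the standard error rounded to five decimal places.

Sample proportion p̂ = 101/115 = 0.87826.
p̂(1−p̂) = 0.106919.
SE = √(0.106919/115) = √0.000929730 = 0.03049.

SE = 0.03049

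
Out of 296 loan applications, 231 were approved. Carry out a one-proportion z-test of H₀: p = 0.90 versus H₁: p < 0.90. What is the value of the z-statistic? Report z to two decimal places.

z = -6.86

p̂ = 231/296 = 0.78041.
Null standard error: √(0.90·0.10/296) = √0.000304054 = 0.017437.
z = (p̂ − p₀)/SE = (0.78041 − 0.90)/0.017437 = -6.86.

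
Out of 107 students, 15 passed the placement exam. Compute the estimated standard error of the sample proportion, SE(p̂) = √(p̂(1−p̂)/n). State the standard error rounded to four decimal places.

p̂ = 15/107 = 0.14019.
p̂(1−p̂) = 0.120537.
SE = √(0.120537/107) = √0.001126514 = 0.0336.

SE = 0.0336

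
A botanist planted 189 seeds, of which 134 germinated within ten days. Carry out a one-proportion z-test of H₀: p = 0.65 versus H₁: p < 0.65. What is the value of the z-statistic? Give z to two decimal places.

With x = 134 successes in n = 189, p̂ = 0.70899.
Null standard error: √(0.65·0.35/189) = √0.001203704 = 0.034694.
z = (p̂ − p₀)/SE = (0.70899 − 0.65)/0.034694 = 1.70.

z = 1.70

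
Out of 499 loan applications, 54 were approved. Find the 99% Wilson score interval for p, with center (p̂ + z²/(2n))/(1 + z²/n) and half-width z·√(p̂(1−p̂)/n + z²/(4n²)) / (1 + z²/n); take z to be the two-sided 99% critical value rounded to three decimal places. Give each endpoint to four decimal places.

p̂ = 54/499 = 0.10822; z = 2.576, so z² = 6.635776.
1 + z²/n = 1.013298.
Adjusted center: (0.10822 + z²/(2n))/1.013298 = 0.11336.
Radicand: p̂(1−p̂)/n + z²/(4n²) = 0.000193398 + 0.000006662 = 0.000200060.
Half-width = z·√(radicand)/denom = 2.576·0.014144/1.013298 = 0.03596.
So the interval runs from 0.0774 to 0.1493.

(0.0774, 0.1493)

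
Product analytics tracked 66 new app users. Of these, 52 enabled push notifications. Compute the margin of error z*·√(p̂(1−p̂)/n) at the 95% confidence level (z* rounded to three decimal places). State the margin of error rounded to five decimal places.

ME = 0.09863

Sample proportion p̂ = 52/66 = 0.78788.
SE(p̂) = √(0.78788·0.21212/66) = 0.050321.
For 95% confidence, z* = 1.960.
So ME = 0.09863.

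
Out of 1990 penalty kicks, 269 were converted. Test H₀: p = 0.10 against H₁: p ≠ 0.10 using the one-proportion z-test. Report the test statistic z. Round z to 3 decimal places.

With x = 269 successes in n = 1990, p̂ = 0.13518.
SE₀ = √(0.10·0.90/1990) = 0.006725.
Test statistic: z = 0.03518/0.006725 = 5.231.

z = 5.231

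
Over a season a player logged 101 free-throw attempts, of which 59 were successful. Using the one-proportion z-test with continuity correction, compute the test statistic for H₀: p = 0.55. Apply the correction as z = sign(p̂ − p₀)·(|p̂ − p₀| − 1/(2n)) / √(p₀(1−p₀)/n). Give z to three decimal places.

Sample proportion p̂ = 59/101 = 0.58416. p̂ − p₀ = 0.034158.
1/(2n) = 0.004950.
Corrected numerator: |0.034158| − 0.004950 = 0.029208.
Null standard error: √(0.55·0.45/101) = √0.002450495 = 0.049502.
z = (+)0.029208/0.049502 = 0.590.

z = 0.590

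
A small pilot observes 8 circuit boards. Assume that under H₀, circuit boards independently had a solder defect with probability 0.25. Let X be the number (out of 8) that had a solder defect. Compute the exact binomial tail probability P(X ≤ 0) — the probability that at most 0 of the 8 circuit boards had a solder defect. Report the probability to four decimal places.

P = 0.1001

X ~ Binomial(n=8, p=0.25).
P(X ≤ 0) = C(8,0)·0.25^0·0.75^8.
= 0.100113 = 0.1001.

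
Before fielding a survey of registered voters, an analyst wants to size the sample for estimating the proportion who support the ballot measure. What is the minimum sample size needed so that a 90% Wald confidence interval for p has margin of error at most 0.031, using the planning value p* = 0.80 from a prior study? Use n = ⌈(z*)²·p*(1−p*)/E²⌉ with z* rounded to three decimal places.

z* = 1.645 at the 90% level.
p*(1−p*) = 0.1600.
Required n before rounding: 2.706025 × 0.1600 / 0.031² = 450.535.
⌈450.535⌉ = 451.

n = 451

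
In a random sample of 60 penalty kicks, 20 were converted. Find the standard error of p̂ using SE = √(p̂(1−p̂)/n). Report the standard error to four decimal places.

SE = 0.0609

With x = 20 successes in n = 60, p̂ = 0.33333.
p̂(1−p̂) = 0.33333·0.66667 = 0.222221.
SE = √(0.222221/60) = √0.003703683 = 0.0609.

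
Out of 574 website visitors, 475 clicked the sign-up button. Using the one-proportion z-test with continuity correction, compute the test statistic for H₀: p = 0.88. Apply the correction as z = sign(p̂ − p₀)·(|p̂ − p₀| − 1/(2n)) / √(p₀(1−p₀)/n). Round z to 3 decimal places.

z = -3.804

The sample proportion is 475/574 = 0.82753. p̂ − p₀ = -0.052474.
Continuity correction 1/(2n) = 1/1148 = 0.000871.
Corrected numerator: |-0.052474| − 0.000871 = 0.051603.
Null standard error: √(0.88·0.12/574) = √0.000183972 = 0.013564.
z = −0.051603/0.013564 = -3.804.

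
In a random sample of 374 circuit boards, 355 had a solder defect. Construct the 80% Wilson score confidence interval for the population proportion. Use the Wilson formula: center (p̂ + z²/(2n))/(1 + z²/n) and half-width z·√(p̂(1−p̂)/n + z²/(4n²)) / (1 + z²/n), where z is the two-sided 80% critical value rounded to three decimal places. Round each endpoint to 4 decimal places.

(0.9326, 0.9619)

p̂ = 355/374 = 0.94920; z = 1.282, so z² = 1.643524.
Denominator 1 + z²/n = 1 + 1.643524/374 = 1.004394.
Center = (0.94920 + 0.002197)/1.004394 = 0.94723.
Radicand: p̂(1−p̂)/n + z²/(4n²) = 0.000128934 + 0.000002937 = 0.000131871.
Half-width = z·√(radicand)/denom = 1.282·0.011484/1.004394 = 0.01466.
Interval: 0.94723 ± 0.01466 → (0.9326, 0.9619).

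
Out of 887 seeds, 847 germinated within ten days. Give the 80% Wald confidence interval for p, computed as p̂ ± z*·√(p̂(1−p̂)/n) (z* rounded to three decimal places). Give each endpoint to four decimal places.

(0.9460, 0.9638)

p̂ = 847/887 = 0.95490.
Standard error of p̂: √(0.043062/887) = √0.000048548 = 0.006968.
For 80% confidence, z* = 1.282.
Margin = 1.282·0.006968 = 0.00893.
Interval: 0.95490 ± 0.00893 → (0.9460, 0.9638).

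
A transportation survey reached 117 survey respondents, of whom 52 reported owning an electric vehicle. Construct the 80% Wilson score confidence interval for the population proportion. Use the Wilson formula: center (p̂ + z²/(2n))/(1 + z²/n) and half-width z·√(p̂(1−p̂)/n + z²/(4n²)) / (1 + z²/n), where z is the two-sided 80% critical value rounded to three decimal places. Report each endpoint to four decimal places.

p̂ = 52/117 = 0.44444; z = 1.282, so z² = 1.643524.
Denominator 1 + z²/n = 1 + 1.643524/117 = 1.014047.
Adjusted center: (0.44444 + z²/(2n))/1.014047 = 0.44521.
Radicand: p̂(1−p̂)/n + z²/(4n²) = 0.002110372 + 0.000030015 = 0.002140387.
Half-width = z·√(radicand)/denom = 1.282·0.046264/1.014047 = 0.05849.
Interval: 0.44521 ± 0.05849 → (0.3867, 0.5037).

(0.3867, 0.5037)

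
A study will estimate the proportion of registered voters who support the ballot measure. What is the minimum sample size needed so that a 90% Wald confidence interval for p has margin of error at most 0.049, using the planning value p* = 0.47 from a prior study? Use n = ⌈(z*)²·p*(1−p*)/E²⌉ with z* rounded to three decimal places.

For 90% confidence, z* = 1.645.
p*(1−p*) = 0.2491.
Required n before rounding: 2.706025 × 0.2491 / 0.049² = 280.746.
Rounding up, n = 281.

n = 281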